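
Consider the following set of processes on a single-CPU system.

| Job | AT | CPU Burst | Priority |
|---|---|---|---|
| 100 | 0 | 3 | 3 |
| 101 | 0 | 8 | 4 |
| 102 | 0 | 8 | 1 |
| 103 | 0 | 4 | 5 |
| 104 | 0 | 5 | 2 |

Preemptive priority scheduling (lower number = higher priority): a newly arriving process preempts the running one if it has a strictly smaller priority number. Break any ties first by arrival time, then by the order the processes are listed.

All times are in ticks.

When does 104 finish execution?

13

Schedule: | 102 0-8 | 104 8-13 | 100 13-16 | 101 16-24 | 103 24-28 |
Completion: 100=16  101=24  102=8  103=28  104=13
Turnaround (C−A): 100=16  101=24  102=8  103=28  104=13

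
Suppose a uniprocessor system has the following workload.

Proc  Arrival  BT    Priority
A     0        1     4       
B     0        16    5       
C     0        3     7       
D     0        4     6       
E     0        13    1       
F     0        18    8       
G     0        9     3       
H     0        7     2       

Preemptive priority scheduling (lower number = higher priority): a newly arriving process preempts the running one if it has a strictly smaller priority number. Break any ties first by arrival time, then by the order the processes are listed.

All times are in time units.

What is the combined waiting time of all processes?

Timeline: | E 0-13 | H 13-20 | G 20-29 | A 29-30 | B 30-46 | D 46-50 | C 50-53 | F 53-71 |
Completion: A=30  B=46  C=53  D=50  E=13  F=71  G=29  H=20
Turnaround (C−A): A=30  B=46  C=53  D=50  E=13  F=71  G=29  H=20
Waiting = turnaround − burst: A=29, B=30, C=50, D=46, E=0, F=53, G=20, H=13
Total waiting = 29 + 30 + 50 + 46 + 0 + 53 + 20 + 13 = 241

241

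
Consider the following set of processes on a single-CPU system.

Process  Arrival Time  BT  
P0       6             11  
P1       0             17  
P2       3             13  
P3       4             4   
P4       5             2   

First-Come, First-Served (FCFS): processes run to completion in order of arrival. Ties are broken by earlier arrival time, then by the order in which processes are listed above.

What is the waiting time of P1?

0

Timeline: | P1 0-17 | P2 17-30 | P3 30-34 | P4 34-36 | P0 36-47 |
Completion: P0=47  P1=17  P2=30  P3=34  P4=36
Turnaround (C−A): P0=41  P1=17  P2=27  P3=30  P4=31
Waiting(P1) = turnaround − burst = 17 − 17 = 0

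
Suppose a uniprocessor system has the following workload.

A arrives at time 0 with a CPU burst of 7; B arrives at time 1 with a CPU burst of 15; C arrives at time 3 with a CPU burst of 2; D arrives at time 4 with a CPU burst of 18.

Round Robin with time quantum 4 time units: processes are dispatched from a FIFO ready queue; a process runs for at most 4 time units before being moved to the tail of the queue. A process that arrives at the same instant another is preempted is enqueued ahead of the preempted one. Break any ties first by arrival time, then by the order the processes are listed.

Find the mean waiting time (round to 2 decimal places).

Gantt: | A 0-4 | B 4-8 | C 8-10 | D 10-14 | A 14-17 | B 17-21 | D 21-25 | B 25-29 | D 29-33 | B 33-36 | D 36-42 |
Completion: A=17  B=36  C=10  D=42
Turnaround (C−A): A=17  B=35  C=7  D=38
Waiting times: A=10, B=20, C=5, D=20
Average waiting = (10+20+5+20) / 4 = 55/4 = 13.75

13.75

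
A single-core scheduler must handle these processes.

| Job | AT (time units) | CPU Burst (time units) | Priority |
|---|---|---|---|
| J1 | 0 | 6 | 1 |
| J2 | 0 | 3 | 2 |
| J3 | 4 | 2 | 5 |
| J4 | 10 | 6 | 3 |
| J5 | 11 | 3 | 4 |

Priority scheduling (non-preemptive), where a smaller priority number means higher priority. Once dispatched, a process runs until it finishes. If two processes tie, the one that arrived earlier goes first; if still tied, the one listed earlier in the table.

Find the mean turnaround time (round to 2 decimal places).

Gantt: | J1 0-6 | J2 6-9 | J3 9-11 | J4 11-17 | J5 17-20 |
Completion: J1=6  J2=9  J3=11  J4=17  J5=20
Turnaround times: J1=6, J2=9, J3=7, J4=7, J5=9
Average turnaround = (6+9+7+7+9) / 5 = 38/5 = 7.60

7.60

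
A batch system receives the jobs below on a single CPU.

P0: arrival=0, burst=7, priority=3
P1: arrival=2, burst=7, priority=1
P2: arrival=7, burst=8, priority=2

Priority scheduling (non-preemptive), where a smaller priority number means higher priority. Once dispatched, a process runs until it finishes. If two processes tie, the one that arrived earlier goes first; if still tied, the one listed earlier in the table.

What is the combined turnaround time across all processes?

Gantt: | P0 0-7 | P1 7-14 | P2 14-22 |
Completion: P0=7  P1=14  P2=22
Turnaround (C−A): P0=7  P1=12  P2=15
Turnaround = completion − arrival: P0=7, P1=12, P2=15
Total turnaround = 7 + 12 + 15 = 34

34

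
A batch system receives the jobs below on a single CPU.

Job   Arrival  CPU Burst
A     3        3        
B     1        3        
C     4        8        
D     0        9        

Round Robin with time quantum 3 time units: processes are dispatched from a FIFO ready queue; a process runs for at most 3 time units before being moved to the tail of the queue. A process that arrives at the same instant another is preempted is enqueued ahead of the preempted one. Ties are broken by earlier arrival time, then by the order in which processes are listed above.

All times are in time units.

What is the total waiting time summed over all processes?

25

Timeline: | D 0-3 | B 3-6 | A 6-9 | D 9-12 | C 12-15 | D 15-18 | C 18-23 |
Completion: A=9  B=6  C=23  D=18
Waiting = turnaround − burst: A=3, B=2, C=11, D=9
Total waiting = 3 + 2 + 11 + 9 = 25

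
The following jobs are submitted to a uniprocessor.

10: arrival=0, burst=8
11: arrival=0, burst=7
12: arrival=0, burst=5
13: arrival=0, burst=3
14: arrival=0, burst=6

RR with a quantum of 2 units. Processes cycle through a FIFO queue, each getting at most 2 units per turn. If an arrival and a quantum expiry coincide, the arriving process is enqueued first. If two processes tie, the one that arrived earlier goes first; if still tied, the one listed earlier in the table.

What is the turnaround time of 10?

Gantt: | 10 0-2 | 11 2-4 | 12 4-6 | 13 6-8 | 14 8-10 | 10 10-12 | 11 12-14 | 12 14-16 | 13 16-17 | 14 17-19 | 10 19-21 | 11 21-23 | 12 23-24 | 14 24-26 | 10 26-28 | 11 28-29 |
Completion: 10=28  11=29  12=24  13=17  14=26
Turnaround(10) = completion − arrival = 28 − 0 = 28

28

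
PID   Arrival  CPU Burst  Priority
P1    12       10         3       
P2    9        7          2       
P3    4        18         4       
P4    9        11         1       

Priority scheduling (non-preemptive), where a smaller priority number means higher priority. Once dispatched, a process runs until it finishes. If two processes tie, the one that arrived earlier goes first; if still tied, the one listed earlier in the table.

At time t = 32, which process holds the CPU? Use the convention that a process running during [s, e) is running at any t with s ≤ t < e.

Schedule: | idle 0-4 | P3 4-22 | P4 22-33 | P2 33-40 | P1 40-50 |
Completion: P1=50  P2=40  P3=22  P4=33

P4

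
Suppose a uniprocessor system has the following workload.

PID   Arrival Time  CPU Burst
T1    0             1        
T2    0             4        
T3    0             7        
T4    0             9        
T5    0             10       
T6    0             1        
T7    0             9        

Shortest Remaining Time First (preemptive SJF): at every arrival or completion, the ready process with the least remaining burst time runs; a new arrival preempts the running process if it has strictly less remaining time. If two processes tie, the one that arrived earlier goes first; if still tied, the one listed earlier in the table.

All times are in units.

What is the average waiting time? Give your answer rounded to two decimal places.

10.71

Schedule: | T1 0-1 | T6 1-2 | T2 2-6 | T3 6-13 | T4 13-22 | T7 22-31 | T5 31-41 |
Completion: T1=1  T2=6  T3=13  T4=22  T5=41  T6=2  T7=31
Waiting times: T1=0, T2=2, T3=6, T4=13, T5=31, T6=1, T7=22
Average waiting = (0+2+6+13+31+1+22) / 7 = 75/7 = 10.71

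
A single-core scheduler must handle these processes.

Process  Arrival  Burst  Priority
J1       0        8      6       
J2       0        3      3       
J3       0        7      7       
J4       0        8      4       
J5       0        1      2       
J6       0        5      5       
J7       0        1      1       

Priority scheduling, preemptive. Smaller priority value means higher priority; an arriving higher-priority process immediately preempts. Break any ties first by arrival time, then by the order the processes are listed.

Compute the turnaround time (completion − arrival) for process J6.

18

Timeline: | J7 0-1 | J5 1-2 | J2 2-5 | J4 5-13 | J6 13-18 | J1 18-26 | J3 26-33 |
Completion: J1=26  J2=5  J3=33  J4=13  J5=2  J6=18  J7=1
Turnaround(J6) = completion − arrival = 18 − 0 = 18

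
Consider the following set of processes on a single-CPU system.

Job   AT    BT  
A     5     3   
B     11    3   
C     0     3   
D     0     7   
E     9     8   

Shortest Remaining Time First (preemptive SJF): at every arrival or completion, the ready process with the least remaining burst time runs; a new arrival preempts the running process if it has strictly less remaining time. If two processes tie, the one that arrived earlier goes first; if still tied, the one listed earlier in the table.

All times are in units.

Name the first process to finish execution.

Timeline: | C 0-3 | D 3-5 | A 5-8 | D 8-13 | B 13-16 | E 16-24 |
Completion: A=8  B=16  C=3  D=13  E=24
Finish order: C → A → D → B → E

C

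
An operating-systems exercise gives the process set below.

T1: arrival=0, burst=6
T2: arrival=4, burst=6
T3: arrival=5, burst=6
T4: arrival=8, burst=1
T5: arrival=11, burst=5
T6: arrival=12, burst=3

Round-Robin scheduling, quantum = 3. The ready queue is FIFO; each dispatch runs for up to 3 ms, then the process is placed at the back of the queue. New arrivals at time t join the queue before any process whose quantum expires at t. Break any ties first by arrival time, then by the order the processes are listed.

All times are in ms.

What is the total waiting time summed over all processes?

42

Gantt: | T1 0-6 | T2 6-9 | T3 9-12 | T4 12-13 | T2 13-16 | T5 16-19 | T6 19-22 | T3 22-25 | T5 25-27 |
Completion: T1=6  T2=16  T3=25  T4=13  T5=27  T6=22
Turnaround (C−A): T1=6  T2=12  T3=20  T4=5  T5=16  T6=10
Waiting = turnaround − burst: T1=0, T2=6, T3=14, T4=4, T5=11, T6=7
Total waiting = 0 + 6 + 14 + 4 + 11 + 7 = 42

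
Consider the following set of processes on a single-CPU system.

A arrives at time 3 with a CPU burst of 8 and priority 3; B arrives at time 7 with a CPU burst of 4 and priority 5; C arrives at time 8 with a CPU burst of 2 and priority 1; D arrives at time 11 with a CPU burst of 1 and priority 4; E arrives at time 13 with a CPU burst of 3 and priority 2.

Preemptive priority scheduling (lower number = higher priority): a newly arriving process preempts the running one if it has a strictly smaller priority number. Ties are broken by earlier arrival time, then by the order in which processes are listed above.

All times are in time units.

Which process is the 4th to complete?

D

Gantt: | idle 0-3 | A 3-8 | C 8-10 | A 10-13 | E 13-16 | D 16-17 | B 17-21 |
Completion: A=13  B=21  C=10  D=17  E=16
Finish order: C → A → E → D → B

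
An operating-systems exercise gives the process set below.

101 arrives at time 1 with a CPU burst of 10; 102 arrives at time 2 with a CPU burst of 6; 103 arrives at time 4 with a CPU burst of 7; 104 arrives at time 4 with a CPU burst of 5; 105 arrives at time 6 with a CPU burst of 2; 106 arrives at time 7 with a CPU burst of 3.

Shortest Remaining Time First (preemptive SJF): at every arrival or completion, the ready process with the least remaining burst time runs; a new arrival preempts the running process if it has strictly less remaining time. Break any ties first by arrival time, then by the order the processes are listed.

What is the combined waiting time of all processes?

51

Schedule: | idle 0-1 | 101 1-2 | 102 2-8 | 105 8-10 | 106 10-13 | 104 13-18 | 103 18-25 | 101 25-34 |
Completion: 101=34  102=8  103=25  104=18  105=10  106=13
Waiting = turnaround − burst: 101=23, 102=0, 103=14, 104=9, 105=2, 106=3
Total waiting = 23 + 0 + 14 + 9 + 2 + 3 = 51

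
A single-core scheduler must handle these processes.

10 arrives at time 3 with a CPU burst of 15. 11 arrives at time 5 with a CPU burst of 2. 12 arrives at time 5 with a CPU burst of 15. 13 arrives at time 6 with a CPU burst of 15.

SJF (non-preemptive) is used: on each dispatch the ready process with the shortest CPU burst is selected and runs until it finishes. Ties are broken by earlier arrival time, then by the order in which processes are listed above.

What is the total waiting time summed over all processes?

57

Timeline: | idle 0-3 | 10 3-18 | 11 18-20 | 12 20-35 | 13 35-50 |
Completion: 10=18  11=20  12=35  13=50
Turnaround (C−A): 10=15  11=15  12=30  13=44
Waiting = turnaround − burst: 10=0, 11=13, 12=15, 13=29
Total waiting = 0 + 13 + 15 + 29 = 57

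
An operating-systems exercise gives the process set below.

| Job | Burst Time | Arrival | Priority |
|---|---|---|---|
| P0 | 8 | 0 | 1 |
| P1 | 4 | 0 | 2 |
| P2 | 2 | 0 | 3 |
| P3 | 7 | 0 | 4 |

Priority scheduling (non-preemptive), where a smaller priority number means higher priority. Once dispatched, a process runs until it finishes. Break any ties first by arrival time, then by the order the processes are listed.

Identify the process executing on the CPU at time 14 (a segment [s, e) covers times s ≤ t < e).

P3

Gantt: | P0 0-8 | P1 8-12 | P2 12-14 | P3 14-21 |
Completion: P0=8  P1=12  P2=14  P3=21
Turnaround (C−A): P0=8  P1=12  P2=14  P3=21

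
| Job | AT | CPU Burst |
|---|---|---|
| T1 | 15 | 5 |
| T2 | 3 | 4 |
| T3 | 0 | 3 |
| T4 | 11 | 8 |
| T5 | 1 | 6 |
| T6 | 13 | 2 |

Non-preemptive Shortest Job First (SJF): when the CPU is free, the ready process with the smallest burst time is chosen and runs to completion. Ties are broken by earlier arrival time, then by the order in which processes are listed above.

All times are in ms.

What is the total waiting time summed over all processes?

Timeline: | T3 0-3 | T2 3-7 | T5 7-13 | T6 13-15 | T1 15-20 | T4 20-28 |
Completion: T1=20  T2=7  T3=3  T4=28  T5=13  T6=15
Turnaround (C−A): T1=5  T2=4  T3=3  T4=17  T5=12  T6=2
Waiting = turnaround − burst: T1=0, T2=0, T3=0, T4=9, T5=6, T6=0
Total waiting = 0 + 0 + 0 + 9 + 6 + 0 = 15

15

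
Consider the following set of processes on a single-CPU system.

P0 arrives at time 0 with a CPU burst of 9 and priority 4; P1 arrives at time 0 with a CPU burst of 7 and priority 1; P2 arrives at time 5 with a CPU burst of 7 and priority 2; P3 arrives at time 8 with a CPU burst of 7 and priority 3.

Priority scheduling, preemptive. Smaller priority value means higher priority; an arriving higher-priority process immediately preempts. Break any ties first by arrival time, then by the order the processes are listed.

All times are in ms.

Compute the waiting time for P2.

2

Timeline: | P1 0-7 | P2 7-14 | P3 14-21 | P0 21-30 |
Completion: P0=30  P1=7  P2=14  P3=21
Turnaround (C−A): P0=30  P1=7  P2=9  P3=13
Waiting(P2) = turnaround − burst = 9 − 7 = 2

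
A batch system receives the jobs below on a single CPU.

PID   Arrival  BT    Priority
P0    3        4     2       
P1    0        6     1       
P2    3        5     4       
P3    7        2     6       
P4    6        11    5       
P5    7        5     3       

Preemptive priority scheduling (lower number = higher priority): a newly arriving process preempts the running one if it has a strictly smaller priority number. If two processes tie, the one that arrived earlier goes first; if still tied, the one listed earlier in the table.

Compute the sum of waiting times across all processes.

Timeline: | P1 0-6 | P0 6-10 | P5 10-15 | P2 15-20 | P4 20-31 | P3 31-33 |
Completion: P0=10  P1=6  P2=20  P3=33  P4=31  P5=15
Turnaround (C−A): P0=7  P1=6  P2=17  P3=26  P4=25  P5=8
Waiting = turnaround − burst: P0=3, P1=0, P2=12, P3=24, P4=14, P5=3
Total waiting = 3 + 0 + 12 + 24 + 14 + 3 = 56

56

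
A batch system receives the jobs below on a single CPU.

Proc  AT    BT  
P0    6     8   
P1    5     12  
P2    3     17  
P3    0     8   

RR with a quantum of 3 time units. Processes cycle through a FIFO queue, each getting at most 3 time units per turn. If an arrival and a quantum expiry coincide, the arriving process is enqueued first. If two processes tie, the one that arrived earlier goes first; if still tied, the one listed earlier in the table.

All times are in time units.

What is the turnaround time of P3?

20

Timeline: | P3 0-3 | P2 3-6 | P3 6-9 | P1 9-12 | P0 12-15 | P2 15-18 | P3 18-20 | P1 20-23 | P0 23-26 | P2 26-29 | P1 29-32 | P0 32-34 | P2 34-37 | P1 37-40 | P2 40-45 |
Completion: P0=34  P1=40  P2=45  P3=20
Turnaround(P3) = completion − arrival = 20 − 0 = 20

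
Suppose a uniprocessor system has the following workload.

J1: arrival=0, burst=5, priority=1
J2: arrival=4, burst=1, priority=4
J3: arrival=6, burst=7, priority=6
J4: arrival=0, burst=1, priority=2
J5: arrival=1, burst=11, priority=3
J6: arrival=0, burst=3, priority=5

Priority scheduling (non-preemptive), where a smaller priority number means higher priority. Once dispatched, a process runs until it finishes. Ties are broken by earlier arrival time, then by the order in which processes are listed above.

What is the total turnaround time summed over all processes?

Gantt: | J1 0-5 | J4 5-6 | J5 6-17 | J2 17-18 | J6 18-21 | J3 21-28 |
Completion: J1=5  J2=18  J3=28  J4=6  J5=17  J6=21
Turnaround = completion − arrival: J1=5, J2=14, J3=22, J4=6, J5=16, J6=21
Total turnaround = 5 + 14 + 22 + 6 + 16 + 21 = 84

84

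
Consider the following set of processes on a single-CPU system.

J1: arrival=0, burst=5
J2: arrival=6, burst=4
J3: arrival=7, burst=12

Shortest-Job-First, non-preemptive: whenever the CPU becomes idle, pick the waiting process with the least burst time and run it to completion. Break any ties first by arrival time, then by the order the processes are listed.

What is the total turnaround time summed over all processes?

24

Timeline: | J1 0-5 | idle 5-6 | J2 6-10 | J3 10-22 |
Completion: J1=5  J2=10  J3=22
Turnaround (C−A): J1=5  J2=4  J3=15
Turnaround = completion − arrival: J1=5, J2=4, J3=15
Total turnaround = 5 + 4 + 15 = 24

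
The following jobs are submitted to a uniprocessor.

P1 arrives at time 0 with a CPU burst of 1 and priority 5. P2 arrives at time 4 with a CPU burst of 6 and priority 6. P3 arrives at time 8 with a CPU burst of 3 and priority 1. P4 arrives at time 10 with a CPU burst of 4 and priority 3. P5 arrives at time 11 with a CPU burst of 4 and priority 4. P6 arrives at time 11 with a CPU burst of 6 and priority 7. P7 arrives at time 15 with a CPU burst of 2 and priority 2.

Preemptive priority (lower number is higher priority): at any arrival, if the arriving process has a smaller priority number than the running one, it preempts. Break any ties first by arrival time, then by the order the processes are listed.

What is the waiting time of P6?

12

Timeline: | P1 0-1 | idle 1-4 | P2 4-8 | P3 8-11 | P4 11-15 | P7 15-17 | P5 17-21 | P2 21-23 | P6 23-29 |
Completion: P1=1  P2=23  P3=11  P4=15  P5=21  P6=29  P7=17
Turnaround (C−A): P1=1  P2=19  P3=3  P4=5  P5=10  P6=18  P7=2
Waiting(P6) = turnaround − burst = 18 − 6 = 12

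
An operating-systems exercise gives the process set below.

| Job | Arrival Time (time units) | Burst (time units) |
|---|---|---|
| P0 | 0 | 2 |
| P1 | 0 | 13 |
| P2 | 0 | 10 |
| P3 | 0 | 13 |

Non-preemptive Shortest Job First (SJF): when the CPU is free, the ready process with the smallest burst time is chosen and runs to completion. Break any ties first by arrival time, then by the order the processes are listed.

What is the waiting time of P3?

Timeline: | P0 0-2 | P2 2-12 | P1 12-25 | P3 25-38 |
Completion: P0=2  P1=25  P2=12  P3=38
Turnaround (C−A): P0=2  P1=25  P2=12  P3=38
Waiting(P3) = turnaround − burst = 38 − 13 = 25

25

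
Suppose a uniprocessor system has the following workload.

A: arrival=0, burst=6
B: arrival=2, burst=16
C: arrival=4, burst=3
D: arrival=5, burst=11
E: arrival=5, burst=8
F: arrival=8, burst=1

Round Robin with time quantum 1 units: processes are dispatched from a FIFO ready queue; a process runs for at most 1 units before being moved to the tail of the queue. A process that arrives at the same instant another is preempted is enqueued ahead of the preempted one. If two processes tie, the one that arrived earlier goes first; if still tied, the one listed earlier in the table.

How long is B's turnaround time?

43

Gantt: | A 0-2 | B 2-3 | A 3-4 | B 4-5 | C 5-6 | A 6-7 | D 7-8 | E 8-9 | B 9-10 | C 10-11 | A 11-12 | F 12-13 | D 13-14 | E 14-15 | B 15-16 | C 16-17 | A 17-18 | D 18-19 | E 19-20 | B 20-21 | D 21-22 | E 22-23 | B 23-24 | D 24-25 | E 25-26 | B 26-27 | D 27-28 | E 28-29 | B 29-30 | D 30-31 | E 31-32 | B 32-33 | D 33-34 | E 34-35 | B 35-36 | D 36-37 | B 37-38 | D 38-39 | B 39-40 | D 40-41 | B 41-45 |
Completion: A=18  B=45  C=17  D=41  E=35  F=13
Turnaround (C−A): A=18  B=43  C=13  D=36  E=30  F=5
Turnaround(B) = completion − arrival = 45 − 2 = 43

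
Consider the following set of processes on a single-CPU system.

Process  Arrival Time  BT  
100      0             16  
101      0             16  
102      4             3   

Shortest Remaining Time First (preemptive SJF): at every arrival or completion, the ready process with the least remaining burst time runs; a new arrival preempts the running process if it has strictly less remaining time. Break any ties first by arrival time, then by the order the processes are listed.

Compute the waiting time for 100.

Timeline: | 100 0-4 | 102 4-7 | 100 7-19 | 101 19-35 |
Completion: 100=19  101=35  102=7
Turnaround (C−A): 100=19  101=35  102=3
Waiting(100) = turnaround − burst = 19 − 16 = 3

3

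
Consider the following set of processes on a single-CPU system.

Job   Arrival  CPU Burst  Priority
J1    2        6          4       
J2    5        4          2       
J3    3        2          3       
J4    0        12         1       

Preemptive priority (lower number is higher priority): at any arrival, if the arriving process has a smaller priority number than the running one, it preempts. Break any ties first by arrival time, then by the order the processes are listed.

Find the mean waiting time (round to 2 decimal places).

9.00

Gantt: | J4 0-12 | J2 12-16 | J3 16-18 | J1 18-24 |
Completion: J1=24  J2=16  J3=18  J4=12
Waiting times: J1=16, J2=7, J3=13, J4=0
Average waiting = (16+7+13+0) / 4 = 36/4 = 9.00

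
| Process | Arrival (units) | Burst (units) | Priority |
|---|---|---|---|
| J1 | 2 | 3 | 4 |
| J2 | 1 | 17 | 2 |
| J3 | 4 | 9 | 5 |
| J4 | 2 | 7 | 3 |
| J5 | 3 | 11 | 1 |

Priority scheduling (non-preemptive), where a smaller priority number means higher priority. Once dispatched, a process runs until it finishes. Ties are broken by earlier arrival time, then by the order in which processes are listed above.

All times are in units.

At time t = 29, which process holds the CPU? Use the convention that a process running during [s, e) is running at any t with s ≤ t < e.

J4

Timeline: | idle 0-1 | J2 1-18 | J5 18-29 | J4 29-36 | J1 36-39 | J3 39-48 |
Completion: J1=39  J2=18  J3=48  J4=36  J5=29
Turnaround (C−A): J1=37  J2=17  J3=44  J4=34  J5=26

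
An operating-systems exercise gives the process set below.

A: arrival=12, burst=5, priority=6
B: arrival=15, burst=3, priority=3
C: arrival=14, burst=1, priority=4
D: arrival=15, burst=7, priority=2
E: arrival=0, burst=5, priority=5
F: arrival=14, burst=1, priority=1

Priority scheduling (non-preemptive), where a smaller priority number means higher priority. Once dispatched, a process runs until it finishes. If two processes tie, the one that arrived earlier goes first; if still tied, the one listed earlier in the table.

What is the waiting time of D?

3

Schedule: | E 0-5 | idle 5-12 | A 12-17 | F 17-18 | D 18-25 | B 25-28 | C 28-29 |
Completion: A=17  B=28  C=29  D=25  E=5  F=18
Waiting(D) = turnaround − burst = 10 − 7 = 3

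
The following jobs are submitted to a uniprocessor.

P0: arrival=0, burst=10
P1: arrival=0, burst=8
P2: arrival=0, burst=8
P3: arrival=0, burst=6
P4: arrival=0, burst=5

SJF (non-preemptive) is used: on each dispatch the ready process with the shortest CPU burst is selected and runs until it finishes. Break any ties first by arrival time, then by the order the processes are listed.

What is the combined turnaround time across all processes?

99

Gantt: | P4 0-5 | P3 5-11 | P1 11-19 | P2 19-27 | P0 27-37 |
Completion: P0=37  P1=19  P2=27  P3=11  P4=5
Turnaround = completion − arrival: P0=37, P1=19, P2=27, P3=11, P4=5
Total turnaround = 37 + 19 + 27 + 11 + 5 = 99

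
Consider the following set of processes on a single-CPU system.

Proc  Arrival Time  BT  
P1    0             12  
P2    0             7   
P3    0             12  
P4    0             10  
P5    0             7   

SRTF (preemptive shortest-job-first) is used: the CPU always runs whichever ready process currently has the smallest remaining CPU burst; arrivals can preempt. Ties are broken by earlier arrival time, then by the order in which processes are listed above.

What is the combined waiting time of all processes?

Schedule: | P2 0-7 | P5 7-14 | P4 14-24 | P1 24-36 | P3 36-48 |
Completion: P1=36  P2=7  P3=48  P4=24  P5=14
Turnaround (C−A): P1=36  P2=7  P3=48  P4=24  P5=14
Waiting = turnaround − burst: P1=24, P2=0, P3=36, P4=14, P5=7
Total waiting = 24 + 0 + 36 + 14 + 7 = 81

81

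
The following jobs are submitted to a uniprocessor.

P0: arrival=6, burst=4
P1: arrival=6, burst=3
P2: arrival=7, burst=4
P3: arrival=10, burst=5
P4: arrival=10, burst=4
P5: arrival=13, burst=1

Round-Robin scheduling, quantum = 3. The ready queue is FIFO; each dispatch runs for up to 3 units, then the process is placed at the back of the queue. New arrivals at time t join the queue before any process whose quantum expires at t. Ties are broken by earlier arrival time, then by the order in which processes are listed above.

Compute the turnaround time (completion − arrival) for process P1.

6

Gantt: | idle 0-6 | P0 6-9 | P1 9-12 | P2 12-15 | P0 15-16 | P3 16-19 | P4 19-22 | P5 22-23 | P2 23-24 | P3 24-26 | P4 26-27 |
Completion: P0=16  P1=12  P2=24  P3=26  P4=27  P5=23
Turnaround (C−A): P0=10  P1=6  P2=17  P3=16  P4=17  P5=10
Turnaround(P1) = completion − arrival = 12 − 6 = 6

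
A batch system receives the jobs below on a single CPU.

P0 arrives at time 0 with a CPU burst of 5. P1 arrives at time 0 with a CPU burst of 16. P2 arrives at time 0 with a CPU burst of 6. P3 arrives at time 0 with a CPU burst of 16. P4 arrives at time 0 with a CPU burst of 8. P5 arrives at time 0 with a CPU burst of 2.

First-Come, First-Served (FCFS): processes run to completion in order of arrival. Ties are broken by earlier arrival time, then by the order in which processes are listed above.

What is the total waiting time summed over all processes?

147

Schedule: | P0 0-5 | P1 5-21 | P2 21-27 | P3 27-43 | P4 43-51 | P5 51-53 |
Completion: P0=5  P1=21  P2=27  P3=43  P4=51  P5=53
Waiting = turnaround − burst: P0=0, P1=5, P2=21, P3=27, P4=43, P5=51
Total waiting = 0 + 5 + 21 + 27 + 43 + 51 = 147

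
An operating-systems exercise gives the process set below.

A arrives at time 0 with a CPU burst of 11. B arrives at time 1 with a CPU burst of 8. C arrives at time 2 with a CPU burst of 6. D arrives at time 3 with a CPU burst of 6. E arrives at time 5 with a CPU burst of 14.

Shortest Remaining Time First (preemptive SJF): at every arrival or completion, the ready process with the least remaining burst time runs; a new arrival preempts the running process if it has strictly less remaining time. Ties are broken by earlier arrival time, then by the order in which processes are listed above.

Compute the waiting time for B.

12

Gantt: | A 0-1 | B 1-2 | C 2-8 | D 8-14 | B 14-21 | A 21-31 | E 31-45 |
Completion: A=31  B=21  C=8  D=14  E=45
Turnaround (C−A): A=31  B=20  C=6  D=11  E=40
Waiting(B) = turnaround − burst = 20 − 8 = 12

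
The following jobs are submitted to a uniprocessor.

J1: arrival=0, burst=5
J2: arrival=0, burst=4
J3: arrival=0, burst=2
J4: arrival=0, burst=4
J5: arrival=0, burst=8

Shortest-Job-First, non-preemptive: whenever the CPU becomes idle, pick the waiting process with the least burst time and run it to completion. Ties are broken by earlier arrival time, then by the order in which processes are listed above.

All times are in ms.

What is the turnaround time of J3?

2

Timeline: | J3 0-2 | J2 2-6 | J4 6-10 | J1 10-15 | J5 15-23 |
Completion: J1=15  J2=6  J3=2  J4=10  J5=23
Turnaround(J3) = completion − arrival = 2 − 0 = 2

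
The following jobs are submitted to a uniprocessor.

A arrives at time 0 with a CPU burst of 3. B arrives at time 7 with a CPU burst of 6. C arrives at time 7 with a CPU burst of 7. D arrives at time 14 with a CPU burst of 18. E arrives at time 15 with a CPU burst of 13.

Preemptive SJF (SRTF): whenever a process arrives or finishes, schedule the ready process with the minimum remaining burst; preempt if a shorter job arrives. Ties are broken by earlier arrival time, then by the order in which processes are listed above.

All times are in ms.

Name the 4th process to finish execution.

E

Schedule: | A 0-3 | idle 3-7 | B 7-13 | C 13-20 | E 20-33 | D 33-51 |
Completion: A=3  B=13  C=20  D=51  E=33
Turnaround (C−A): A=3  B=6  C=13  D=37  E=18
Finish order: A → B → C → E → D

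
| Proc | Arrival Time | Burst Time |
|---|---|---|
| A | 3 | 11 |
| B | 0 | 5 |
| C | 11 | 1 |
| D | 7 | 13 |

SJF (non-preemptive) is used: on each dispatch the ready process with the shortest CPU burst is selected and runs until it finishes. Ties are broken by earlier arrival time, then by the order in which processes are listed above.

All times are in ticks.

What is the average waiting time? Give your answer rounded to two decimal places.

Schedule: | B 0-5 | A 5-16 | C 16-17 | D 17-30 |
Completion: A=16  B=5  C=17  D=30
Turnaround (C−A): A=13  B=5  C=6  D=23
Waiting times: A=2, B=0, C=5, D=10
Average waiting = (2+0+5+10) / 4 = 17/4 = 4.25

4.25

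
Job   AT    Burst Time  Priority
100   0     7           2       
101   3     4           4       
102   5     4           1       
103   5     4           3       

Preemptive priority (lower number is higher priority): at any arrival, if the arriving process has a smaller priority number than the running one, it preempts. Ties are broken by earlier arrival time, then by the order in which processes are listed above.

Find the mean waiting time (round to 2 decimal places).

Gantt: | 100 0-5 | 102 5-9 | 100 9-11 | 103 11-15 | 101 15-19 |
Completion: 100=11  101=19  102=9  103=15
Turnaround (C−A): 100=11  101=16  102=4  103=10
Waiting times: 100=4, 101=12, 102=0, 103=6
Average waiting = (4+12+0+6) / 4 = 22/4 = 5.50

5.50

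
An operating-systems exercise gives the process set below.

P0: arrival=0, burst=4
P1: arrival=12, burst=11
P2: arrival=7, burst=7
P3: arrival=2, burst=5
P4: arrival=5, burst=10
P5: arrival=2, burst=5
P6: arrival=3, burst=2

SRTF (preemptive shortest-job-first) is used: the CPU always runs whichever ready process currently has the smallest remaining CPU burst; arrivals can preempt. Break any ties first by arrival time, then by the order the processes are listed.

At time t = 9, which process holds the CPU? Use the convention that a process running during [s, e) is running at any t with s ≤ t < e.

P3

Schedule: | P0 0-4 | P6 4-6 | P3 6-11 | P5 11-16 | P2 16-23 | P4 23-33 | P1 33-44 |
Completion: P0=4  P1=44  P2=23  P3=11  P4=33  P5=16  P6=6
Turnaround (C−A): P0=4  P1=32  P2=16  P3=9  P4=28  P5=14  P6=3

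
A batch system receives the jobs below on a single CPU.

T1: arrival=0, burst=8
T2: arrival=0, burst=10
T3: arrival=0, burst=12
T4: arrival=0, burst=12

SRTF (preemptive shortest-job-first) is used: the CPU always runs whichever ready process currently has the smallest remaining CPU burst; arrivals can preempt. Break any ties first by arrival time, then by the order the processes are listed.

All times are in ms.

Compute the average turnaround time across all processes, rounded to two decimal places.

24.50

Gantt: | T1 0-8 | T2 8-18 | T3 18-30 | T4 30-42 |
Completion: T1=8  T2=18  T3=30  T4=42
Turnaround (C−A): T1=8  T2=18  T3=30  T4=42
Turnaround times: T1=8, T2=18, T3=30, T4=42
Average turnaround = (8+18+30+42) / 4 = 98/4 = 24.50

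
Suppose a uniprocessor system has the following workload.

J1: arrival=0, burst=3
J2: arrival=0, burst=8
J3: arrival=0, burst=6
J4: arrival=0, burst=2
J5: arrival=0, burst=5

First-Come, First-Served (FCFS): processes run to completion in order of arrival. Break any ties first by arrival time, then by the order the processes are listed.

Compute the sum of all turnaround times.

74

Schedule: | J1 0-3 | J2 3-11 | J3 11-17 | J4 17-19 | J5 19-24 |
Completion: J1=3  J2=11  J3=17  J4=19  J5=24
Turnaround = completion − arrival: J1=3, J2=11, J3=17, J4=19, J5=24
Total turnaround = 3 + 11 + 17 + 19 + 24 = 74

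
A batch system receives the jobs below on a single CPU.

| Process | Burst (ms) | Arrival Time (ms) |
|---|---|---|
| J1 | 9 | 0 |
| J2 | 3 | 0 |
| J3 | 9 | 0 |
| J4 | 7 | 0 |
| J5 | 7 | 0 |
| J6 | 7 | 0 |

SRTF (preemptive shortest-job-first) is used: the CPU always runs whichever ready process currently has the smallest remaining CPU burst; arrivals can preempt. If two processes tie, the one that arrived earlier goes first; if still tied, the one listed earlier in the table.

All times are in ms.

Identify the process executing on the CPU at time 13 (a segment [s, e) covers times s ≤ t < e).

J5

Schedule: | J2 0-3 | J4 3-10 | J5 10-17 | J6 17-24 | J1 24-33 | J3 33-42 |
Completion: J1=33  J2=3  J3=42  J4=10  J5=17  J6=24
Turnaround (C−A): J1=33  J2=3  J3=42  J4=10  J5=17  J6=24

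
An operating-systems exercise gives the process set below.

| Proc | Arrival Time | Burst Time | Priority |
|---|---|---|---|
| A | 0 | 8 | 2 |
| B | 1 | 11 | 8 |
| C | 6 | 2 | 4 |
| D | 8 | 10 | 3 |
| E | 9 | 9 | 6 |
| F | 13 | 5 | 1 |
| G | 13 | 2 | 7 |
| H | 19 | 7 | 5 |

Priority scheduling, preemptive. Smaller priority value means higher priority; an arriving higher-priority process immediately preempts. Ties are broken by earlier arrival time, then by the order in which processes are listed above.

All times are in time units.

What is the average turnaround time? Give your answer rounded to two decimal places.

Schedule: | A 0-8 | D 8-13 | F 13-18 | D 18-23 | C 23-25 | H 25-32 | E 32-41 | G 41-43 | B 43-54 |
Completion: A=8  B=54  C=25  D=23  E=41  F=18  G=43  H=32
Turnaround times: A=8, B=53, C=19, D=15, E=32, F=5, G=30, H=13
Average turnaround = (8+53+19+15+32+5+30+13) / 8 = 175/8 = 21.88

21.88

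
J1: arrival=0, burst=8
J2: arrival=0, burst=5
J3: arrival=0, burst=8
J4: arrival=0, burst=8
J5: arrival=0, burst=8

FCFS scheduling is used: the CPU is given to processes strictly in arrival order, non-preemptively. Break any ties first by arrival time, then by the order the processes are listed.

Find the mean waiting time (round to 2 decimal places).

Timeline: | J1 0-8 | J2 8-13 | J3 13-21 | J4 21-29 | J5 29-37 |
Completion: J1=8  J2=13  J3=21  J4=29  J5=37
Turnaround (C−A): J1=8  J2=13  J3=21  J4=29  J5=37
Waiting times: J1=0, J2=8, J3=13, J4=21, J5=29
Average waiting = (0+8+13+21+29) / 5 = 71/5 = 14.20

14.20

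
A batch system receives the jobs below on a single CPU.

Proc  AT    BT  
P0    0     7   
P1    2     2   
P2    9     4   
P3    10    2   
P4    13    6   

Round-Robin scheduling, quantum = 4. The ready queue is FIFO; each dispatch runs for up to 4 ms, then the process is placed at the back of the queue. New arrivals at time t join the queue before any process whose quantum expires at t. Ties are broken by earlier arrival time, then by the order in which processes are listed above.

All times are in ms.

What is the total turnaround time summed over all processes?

Schedule: | P0 0-4 | P1 4-6 | P0 6-9 | P2 9-13 | P3 13-15 | P4 15-21 |
Completion: P0=9  P1=6  P2=13  P3=15  P4=21
Turnaround (C−A): P0=9  P1=4  P2=4  P3=5  P4=8
Turnaround = completion − arrival: P0=9, P1=4, P2=4, P3=5, P4=8
Total turnaround = 9 + 4 + 4 + 5 + 8 = 30

30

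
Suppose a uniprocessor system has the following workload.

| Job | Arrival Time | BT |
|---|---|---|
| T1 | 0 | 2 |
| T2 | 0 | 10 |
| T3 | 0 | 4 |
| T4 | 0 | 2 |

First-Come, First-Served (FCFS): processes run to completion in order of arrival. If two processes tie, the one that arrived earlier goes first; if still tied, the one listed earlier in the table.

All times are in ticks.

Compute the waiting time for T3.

Timeline: | T1 0-2 | T2 2-12 | T3 12-16 | T4 16-18 |
Completion: T1=2  T2=12  T3=16  T4=18
Waiting(T3) = turnaround − burst = 16 − 4 = 12

12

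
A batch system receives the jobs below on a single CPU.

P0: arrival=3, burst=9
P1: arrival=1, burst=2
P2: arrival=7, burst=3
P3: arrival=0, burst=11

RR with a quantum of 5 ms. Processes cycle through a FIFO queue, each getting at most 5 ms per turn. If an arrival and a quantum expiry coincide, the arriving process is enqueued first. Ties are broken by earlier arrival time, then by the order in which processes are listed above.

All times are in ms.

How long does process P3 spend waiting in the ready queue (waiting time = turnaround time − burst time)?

Gantt: | P3 0-5 | P1 5-7 | P0 7-12 | P3 12-17 | P2 17-20 | P0 20-24 | P3 24-25 |
Completion: P0=24  P1=7  P2=20  P3=25
Turnaround (C−A): P0=21  P1=6  P2=13  P3=25
Waiting(P3) = turnaround − burst = 25 − 11 = 14

14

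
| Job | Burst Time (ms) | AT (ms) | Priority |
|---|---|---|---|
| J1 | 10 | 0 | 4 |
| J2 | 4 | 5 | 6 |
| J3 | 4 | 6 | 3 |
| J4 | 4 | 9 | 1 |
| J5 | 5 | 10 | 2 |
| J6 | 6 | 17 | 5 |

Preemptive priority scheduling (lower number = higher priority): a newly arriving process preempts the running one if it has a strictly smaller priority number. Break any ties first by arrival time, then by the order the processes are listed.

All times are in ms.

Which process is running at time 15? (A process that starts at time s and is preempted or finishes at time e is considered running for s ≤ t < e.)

J5

Schedule: | J1 0-6 | J3 6-9 | J4 9-13 | J5 13-18 | J3 18-19 | J1 19-23 | J6 23-29 | J2 29-33 |
Completion: J1=23  J2=33  J3=19  J4=13  J5=18  J6=29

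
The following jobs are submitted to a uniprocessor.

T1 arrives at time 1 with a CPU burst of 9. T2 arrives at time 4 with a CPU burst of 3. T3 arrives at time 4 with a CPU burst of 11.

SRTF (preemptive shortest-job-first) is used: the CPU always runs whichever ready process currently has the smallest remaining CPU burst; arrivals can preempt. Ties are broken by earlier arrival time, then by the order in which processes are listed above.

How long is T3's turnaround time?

20

Schedule: | idle 0-1 | T1 1-4 | T2 4-7 | T1 7-13 | T3 13-24 |
Completion: T1=13  T2=7  T3=24
Turnaround (C−A): T1=12  T2=3  T3=20
Turnaround(T3) = completion − arrival = 24 − 4 = 20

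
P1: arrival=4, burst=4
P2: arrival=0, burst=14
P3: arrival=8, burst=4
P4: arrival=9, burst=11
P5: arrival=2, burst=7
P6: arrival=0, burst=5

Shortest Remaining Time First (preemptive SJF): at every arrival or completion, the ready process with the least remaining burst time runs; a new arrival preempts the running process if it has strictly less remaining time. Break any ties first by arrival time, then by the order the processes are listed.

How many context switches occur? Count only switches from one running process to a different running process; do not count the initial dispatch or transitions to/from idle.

5

Gantt: | P6 0-5 | P1 5-9 | P3 9-13 | P5 13-20 | P4 20-31 | P2 31-45 |
Completion: P1=9  P2=45  P3=13  P4=31  P5=20  P6=5
Turnaround (C−A): P1=5  P2=45  P3=5  P4=22  P5=18  P6=5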